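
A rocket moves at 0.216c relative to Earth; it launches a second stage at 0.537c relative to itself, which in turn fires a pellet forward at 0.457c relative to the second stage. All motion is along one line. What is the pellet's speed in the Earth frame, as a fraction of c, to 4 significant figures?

Compose boost 2: (0.537 + 0.216)/(1 + 0.537×0.216) = 0.7530/1.11599 = 0.674736
Compose boost 3: (0.457 + 0.674736)/(1 + 0.457×0.674736) = 1.13174/1.30835 = 0.8650

u ≈ 0.8650c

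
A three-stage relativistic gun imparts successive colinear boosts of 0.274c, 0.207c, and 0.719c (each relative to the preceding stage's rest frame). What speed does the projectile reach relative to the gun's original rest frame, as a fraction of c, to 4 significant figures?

Compose boost 2: (0.207 + 0.274)/(1 + 0.207×0.274) = 0.4810/1.05672 = 0.455183
Compose boost 3: (0.719 + 0.455183)/(1 + 0.719×0.455183) = 1.17418/1.32728 = 0.8847

u ≈ 0.8847c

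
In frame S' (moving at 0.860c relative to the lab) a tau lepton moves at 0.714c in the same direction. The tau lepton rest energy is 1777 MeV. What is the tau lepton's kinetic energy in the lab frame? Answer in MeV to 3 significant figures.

u_lab = (0.714 + 0.860)/(1 + 0.714×0.860) = 0.975193
γ = 1/√(1 − 0.975193²) = 4.5176
K = (γ − 1)m₀c² = (4.5176 − 1) × 1777 = 3.5176 × 1777 = 6250 MeV

K ≈ 6250 MeV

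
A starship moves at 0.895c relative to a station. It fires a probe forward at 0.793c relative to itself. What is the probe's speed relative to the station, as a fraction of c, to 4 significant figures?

u ≈ 0.9873c

Relativistic velocity addition: u = (u' + v)/(1 + u'v/c²)
= (0.793 + 0.895)/(1 + 0.793×0.895) = 1.688/1.70974 = 0.9873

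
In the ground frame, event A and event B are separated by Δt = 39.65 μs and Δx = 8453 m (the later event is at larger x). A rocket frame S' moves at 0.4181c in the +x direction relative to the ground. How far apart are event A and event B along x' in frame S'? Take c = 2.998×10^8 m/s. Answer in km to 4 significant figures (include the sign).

γ = 1/√(1 − 0.4181²) = 1.10084
Δx' = γ(Δx − vΔt) = 1.10084 × (8453 m − 0.4181×(2.998×10^8 m/s)×39.65×10^-6 s)
= 1.10084 × (3483.02 m) = 3.834 km

Δx' ≈ 3.834 km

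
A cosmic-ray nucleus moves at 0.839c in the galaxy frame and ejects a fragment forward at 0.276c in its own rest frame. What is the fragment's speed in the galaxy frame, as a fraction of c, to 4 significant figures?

u ≈ 0.9054c

Compose boost 2: (0.276 + 0.839)/(1 + 0.276×0.839) = 1.115/1.23156 = 0.9054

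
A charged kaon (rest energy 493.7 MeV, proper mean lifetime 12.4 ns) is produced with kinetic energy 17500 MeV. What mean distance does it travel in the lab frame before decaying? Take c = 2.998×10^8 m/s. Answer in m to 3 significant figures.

d ≈ 135 m

γ = 1 + K/(m₀c²) = 1 + 17500/493.7 = 36.447
β = √(1 − 1/γ²) = 0.99962
Dilated lifetime: γτ₀ = 36.447 × 12.4 ns = 451.94 ns
d = βc·γτ₀ = 0.99962 × (2.998×10^8 m/s) × 4.5194×10^-7 s = 135 m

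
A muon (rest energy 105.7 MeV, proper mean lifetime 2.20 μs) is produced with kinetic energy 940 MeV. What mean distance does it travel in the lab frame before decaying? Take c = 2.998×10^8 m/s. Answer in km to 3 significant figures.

γ = 1 + K/(m₀c²) = 1 + 940/105.7 = 9.8931
β = √(1 − 1/γ²) = 0.99488
Dilated lifetime: γτ₀ = 9.8931 × 2.20 μs = 21.765 μs
d = βc·γτ₀ = 0.99488 × (2.998×10^8 m/s) × 2.1765×10^-5 s = 6.49 km

d ≈ 6.49 km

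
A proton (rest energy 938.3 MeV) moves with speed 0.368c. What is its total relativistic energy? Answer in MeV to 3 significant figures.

γ = 1/√(1 − 0.368²) = 1.0755
E = γm₀c² = 1.0755 × 938.3 MeV = 1010 MeV

E ≈ 1010 MeV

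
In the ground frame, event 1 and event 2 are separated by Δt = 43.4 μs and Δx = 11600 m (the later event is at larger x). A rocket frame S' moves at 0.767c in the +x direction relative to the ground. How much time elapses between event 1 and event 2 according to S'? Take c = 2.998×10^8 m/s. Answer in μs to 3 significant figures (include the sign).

Δt' ≈ 21.4 μs

γ = 1/√(1 − 0.767²) = 1.5585
Δt' = γ(Δt − vΔx/c²) = 1.5585 × (43.4 μs − 0.767×11600 m / (2.998×10^8 m/s))
= 1.5585 × (13.723 μs) = 21.4 μs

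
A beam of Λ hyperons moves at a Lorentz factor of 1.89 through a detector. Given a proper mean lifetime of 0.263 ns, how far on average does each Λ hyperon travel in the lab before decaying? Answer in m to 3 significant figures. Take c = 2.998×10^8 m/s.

β = √(1 − 1/γ²) = √(1 − 1/1.89²) = 0.84856
Dilated lifetime: Δt = γτ₀ = 1.89 × 0.263 ns = 0.49707 ns
d = vΔt = 0.84856c × 0.49707 ns = 2.5440×10^8 m/s × 4.9707×10^-10 s = 0.126 m

d ≈ 0.126 m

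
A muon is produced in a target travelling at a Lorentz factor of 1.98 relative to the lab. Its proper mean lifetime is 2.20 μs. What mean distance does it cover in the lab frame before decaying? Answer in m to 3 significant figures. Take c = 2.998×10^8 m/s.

β = √(1 − 1/γ²) = √(1 − 1/1.98²) = 0.86309
Dilated lifetime: Δt = γτ₀ = 1.98 × 2.20 μs = 4.3560 μs
d = vΔt = 0.86309c × 4.3560 μs = 2.5875×10^8 m/s × 4.3560×10^-6 s = 1130 m

d ≈ 1130 m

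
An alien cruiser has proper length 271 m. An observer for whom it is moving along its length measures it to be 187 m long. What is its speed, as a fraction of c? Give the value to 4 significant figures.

γ = L₀/L = 271/187 = 1.44920
β = √(1 − 1/γ²) = 0.7238

β ≈ 0.7238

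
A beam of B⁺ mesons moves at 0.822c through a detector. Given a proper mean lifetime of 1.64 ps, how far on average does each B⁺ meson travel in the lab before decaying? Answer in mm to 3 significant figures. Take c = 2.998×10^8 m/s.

d ≈ 0.710 mm

γ = 1/√(1 − 0.822²) = 1.7560
Dilated lifetime: Δt = γτ₀ = 1.7560 × 1.64 ps = 2.8798 ps
d = vΔt = 0.822c × 2.8798 ps = 2.4644×10^8 m/s × 2.8798×10^-12 s = 0.710 mm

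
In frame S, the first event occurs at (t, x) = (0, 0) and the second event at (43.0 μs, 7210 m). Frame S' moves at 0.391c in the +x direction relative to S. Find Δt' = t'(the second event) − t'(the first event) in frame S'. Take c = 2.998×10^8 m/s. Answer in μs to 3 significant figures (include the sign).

Δt' ≈ 36.5 μs

γ = 1/√(1 − 0.391²) = 1.0865
Δt' = γ(Δt − vΔx/c²) = 1.0865 × (43.0 μs − 0.391×7210 m / (2.998×10^8 m/s))
= 1.0865 × (33.597 μs) = 36.5 μs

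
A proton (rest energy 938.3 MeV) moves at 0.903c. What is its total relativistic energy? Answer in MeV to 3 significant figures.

E ≈ 2180 MeV

γ = 1/√(1 − 0.903²) = 2.3275
E = γm₀c² = 2.3275 × 938.3 MeV = 2180 MeV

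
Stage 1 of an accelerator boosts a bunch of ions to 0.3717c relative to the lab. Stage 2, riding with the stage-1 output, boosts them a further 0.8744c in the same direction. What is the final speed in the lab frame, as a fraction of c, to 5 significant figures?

Compose boost 2: (0.8744 + 0.3717)/(1 + 0.8744×0.3717) = 1.2461/1.325014 = 0.94044

u ≈ 0.94044c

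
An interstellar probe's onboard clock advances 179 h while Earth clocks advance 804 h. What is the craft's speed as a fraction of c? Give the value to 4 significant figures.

γ = Δt/τ₀ = 804/179 = 4.49162
β = √(1 − 1/γ²) = √(1 − 1/4.49162²) = 0.9749

β ≈ 0.9749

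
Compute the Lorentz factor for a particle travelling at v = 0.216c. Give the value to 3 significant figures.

γ = 1/√(1 − β²) = 1/√(1 − 0.216²) = 1/√(0.95334) = 1.02

γ ≈ 1.02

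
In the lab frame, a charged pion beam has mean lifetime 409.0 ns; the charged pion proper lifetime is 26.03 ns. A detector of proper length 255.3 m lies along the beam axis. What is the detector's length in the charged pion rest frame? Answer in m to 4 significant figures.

L ≈ 16.25 m

Time dilation ⇒ γ = Δt/τ₀ = 409.0/26.03 = 15.7126
Length contraction: L = L₀/γ = 255.3/15.7126 = 16.25 m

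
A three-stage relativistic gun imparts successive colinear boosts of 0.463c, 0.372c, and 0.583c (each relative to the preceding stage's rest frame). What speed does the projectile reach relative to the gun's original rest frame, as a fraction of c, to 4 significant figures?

u ≈ 0.9152c

Compose boost 2: (0.372 + 0.463)/(1 + 0.372×0.463) = 0.8350/1.17224 = 0.712314
Compose boost 3: (0.583 + 0.712314)/(1 + 0.583×0.712314) = 1.29531/1.41528 = 0.9152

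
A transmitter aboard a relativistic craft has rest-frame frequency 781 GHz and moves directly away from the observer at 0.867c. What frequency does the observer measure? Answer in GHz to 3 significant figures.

f_obs ≈ 208 GHz

Relativistic Doppler: f_obs = f_src √((1−β)/(1+β))
= 781 × √(0.13300/1.8670) = 781 × 0.26690 = 208 GHz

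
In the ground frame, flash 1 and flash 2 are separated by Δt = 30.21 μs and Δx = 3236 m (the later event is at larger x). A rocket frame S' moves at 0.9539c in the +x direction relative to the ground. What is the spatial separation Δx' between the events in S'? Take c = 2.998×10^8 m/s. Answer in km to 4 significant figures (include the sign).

Δx' ≈ -18.00 km

γ = 1/√(1 − 0.9539²) = 3.33195
Δx' = γ(Δx − vΔt) = 3.33195 × (3236 m − 0.9539×(2.998×10^8 m/s)×30.21×10^-6 s)
= 3.33195 × (-5403.43 m) = -18.00 km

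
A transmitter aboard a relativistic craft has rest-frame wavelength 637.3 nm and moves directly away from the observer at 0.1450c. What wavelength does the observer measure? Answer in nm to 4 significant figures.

Relativistic Doppler: λ_obs = λ_src √((1+β)/(1−β))
= 637.3 × √(1.14500/0.855000) = 637.3 × 1.15723 = 737.5 nm

λ_obs ≈ 737.5 nm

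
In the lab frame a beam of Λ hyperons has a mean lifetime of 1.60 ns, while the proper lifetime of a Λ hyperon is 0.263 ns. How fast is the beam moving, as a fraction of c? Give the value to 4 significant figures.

β ≈ 0.9864

γ = Δt/τ₀ = 1.60/0.263 = 6.08365
β = √(1 − 1/γ²) = √(1 − 1/6.08365²) = 0.9864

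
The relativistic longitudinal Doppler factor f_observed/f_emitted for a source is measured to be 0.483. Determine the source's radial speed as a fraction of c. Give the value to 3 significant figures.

β ≈ 0.622

f_obs/f_src = √((1−β)/(1+β)) = 0.483  ⇒  (1−β)/(1+β) = 0.23329
β = |1 − D²|/(1 + D²) = |1 − 0.23329|/(1 + 0.23329) = 0.622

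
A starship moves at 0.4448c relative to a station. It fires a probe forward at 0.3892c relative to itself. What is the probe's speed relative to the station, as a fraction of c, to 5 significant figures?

u ≈ 0.71093c

Relativistic velocity addition: u = (u' + v)/(1 + u'v/c²)
= (0.3892 + 0.4448)/(1 + 0.3892×0.4448) = 0.83400/1.173116 = 0.71093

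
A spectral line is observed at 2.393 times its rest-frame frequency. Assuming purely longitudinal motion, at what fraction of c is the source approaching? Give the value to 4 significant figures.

β ≈ 0.7027

f_obs/f_src = √((1+β)/(1−β)) = 2.393  ⇒  (1+β)/(1−β) = 5.72645
β = |1 − D²|/(1 + D²) = |1 − 5.72645|/(1 + 5.72645) = 0.7027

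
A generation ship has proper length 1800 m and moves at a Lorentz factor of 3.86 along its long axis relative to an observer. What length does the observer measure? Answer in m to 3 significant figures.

γ = 3.86 (given)
Length contraction: L = L₀/γ = 1800/3.86 = 466 m

L ≈ 466 m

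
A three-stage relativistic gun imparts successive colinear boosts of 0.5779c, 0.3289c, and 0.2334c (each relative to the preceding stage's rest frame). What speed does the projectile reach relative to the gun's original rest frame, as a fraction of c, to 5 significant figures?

Compose boost 2: (0.3289 + 0.5779)/(1 + 0.3289×0.5779) = 0.90680/1.190071 = 0.7619711
Compose boost 3: (0.2334 + 0.7619711)/(1 + 0.2334×0.7619711) = 0.9953711/1.177844 = 0.84508

u ≈ 0.84508c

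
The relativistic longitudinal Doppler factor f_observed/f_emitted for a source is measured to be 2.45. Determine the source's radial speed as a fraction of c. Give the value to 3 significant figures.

β ≈ 0.714

f_obs/f_src = √((1+β)/(1−β)) = 2.45  ⇒  (1+β)/(1−β) = 6.0025
β = |1 − D²|/(1 + D²) = |1 − 6.0025|/(1 + 6.0025) = 0.714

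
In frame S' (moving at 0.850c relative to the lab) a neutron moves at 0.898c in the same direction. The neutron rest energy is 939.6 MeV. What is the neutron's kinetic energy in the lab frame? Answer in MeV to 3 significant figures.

u_lab = (0.898 + 0.850)/(1 + 0.898×0.850) = 0.991323
γ = 1/√(1 − 0.991323²) = 7.6076
K = (γ − 1)m₀c² = (7.6076 − 1) × 939.6 = 6.6076 × 939.6 = 6210 MeV

K ≈ 6210 MeV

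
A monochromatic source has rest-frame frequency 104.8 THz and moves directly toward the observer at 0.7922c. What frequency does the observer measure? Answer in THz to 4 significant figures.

Relativistic Doppler: f_obs = f_src √((1+β)/(1−β))
= 104.8 × √(1.79220/0.207800) = 104.8 × 2.93677 = 307.8 THz

f_obs ≈ 307.8 THz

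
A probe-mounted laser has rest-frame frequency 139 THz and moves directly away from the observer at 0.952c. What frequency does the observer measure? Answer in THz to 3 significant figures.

f_obs ≈ 21.8 THz

Relativistic Doppler: f_obs = f_src √((1−β)/(1+β))
= 139 × √(0.048000/1.9520) = 139 × 0.15681 = 21.8 THz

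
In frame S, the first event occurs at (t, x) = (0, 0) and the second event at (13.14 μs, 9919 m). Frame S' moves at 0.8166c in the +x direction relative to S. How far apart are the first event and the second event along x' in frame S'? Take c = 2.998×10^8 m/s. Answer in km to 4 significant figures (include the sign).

Δx' ≈ 11.61 km

γ = 1/√(1 − 0.8166²) = 1.73249
Δx' = γ(Δx − vΔt) = 1.73249 × (9919 m − 0.8166×(2.998×10^8 m/s)×13.14×10^-6 s)
= 1.73249 × (6702.11 m) = 11.61 km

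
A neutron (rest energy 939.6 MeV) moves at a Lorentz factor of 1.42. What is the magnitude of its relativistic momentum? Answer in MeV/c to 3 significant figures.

β = √(1 − 1/γ²) = √(1 − 1/1.42²) = 0.70998
p = γβm₀c = 1.42 × 0.70998 × 939.6 MeV/c = 947 MeV/c

p ≈ 947 MeV/c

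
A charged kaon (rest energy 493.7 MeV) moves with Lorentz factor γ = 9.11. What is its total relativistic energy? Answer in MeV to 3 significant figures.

E ≈ 4500 MeV

γ = 9.11 (given)
E = γm₀c² = 9.11 × 493.7 MeV = 4500 MeV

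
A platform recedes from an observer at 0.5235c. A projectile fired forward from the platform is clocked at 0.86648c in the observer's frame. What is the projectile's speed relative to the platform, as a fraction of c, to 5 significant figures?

Inverse velocity addition: u' = (u − v)/(1 − uv/c²)
= (0.86648 − 0.5235)/(1 − 0.86648×0.5235) = 0.34298/0.5463977 = 0.62771

u' ≈ 0.62771c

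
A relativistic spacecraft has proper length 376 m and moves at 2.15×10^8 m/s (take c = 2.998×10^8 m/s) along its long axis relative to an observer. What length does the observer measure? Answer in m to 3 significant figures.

β = v/c = 2.15×10^8 / 2.998×10^8 = 0.71714
γ = 1/√(1 − 0.71714²) = 1.4349
Length contraction: L = L₀/γ = 376/1.4349 = 262 m

L ≈ 262 m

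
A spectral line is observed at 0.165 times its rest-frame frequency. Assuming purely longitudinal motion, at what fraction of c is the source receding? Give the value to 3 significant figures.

f_obs/f_src = √((1−β)/(1+β)) = 0.165  ⇒  (1−β)/(1+β) = 0.027225
β = |1 − D²|/(1 + D²) = |1 − 0.027225|/(1 + 0.027225) = 0.947

β ≈ 0.947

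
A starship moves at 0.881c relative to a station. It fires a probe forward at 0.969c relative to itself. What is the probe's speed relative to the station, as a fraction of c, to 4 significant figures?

u ≈ 0.9980c

Relativistic velocity addition: u = (u' + v)/(1 + u'v/c²)
= (0.969 + 0.881)/(1 + 0.969×0.881) = 1.850/1.85369 = 0.9980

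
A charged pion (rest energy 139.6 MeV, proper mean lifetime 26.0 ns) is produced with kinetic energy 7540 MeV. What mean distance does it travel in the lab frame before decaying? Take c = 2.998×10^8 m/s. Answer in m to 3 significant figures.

γ = 1 + K/(m₀c²) = 1 + 7540/139.6 = 55.011
β = √(1 − 1/γ²) = 0.99983
Dilated lifetime: γτ₀ = 55.011 × 26.0 ns = 1430.3 ns
d = βc·γτ₀ = 0.99983 × (2.998×10^8 m/s) × 1.4303×10^-6 s = 429 m

d ≈ 429 m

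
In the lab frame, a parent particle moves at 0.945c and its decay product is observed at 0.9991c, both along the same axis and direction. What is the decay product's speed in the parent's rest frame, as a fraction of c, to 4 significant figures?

Inverse velocity addition: u' = (u − v)/(1 − uv/c²)
= (0.9991 − 0.945)/(1 − 0.9991×0.945) = 0.05410/0.0558505 = 0.9687

u' ≈ 0.9687c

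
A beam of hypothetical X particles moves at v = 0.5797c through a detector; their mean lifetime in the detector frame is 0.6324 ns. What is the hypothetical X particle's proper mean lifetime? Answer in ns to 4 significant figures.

γ = 1/√(1 − 0.5797²) = 1.22725
Proper time: τ₀ = Δt/γ = 0.6324/1.22725 = 0.5153 ns

τ₀ ≈ 0.5153 ns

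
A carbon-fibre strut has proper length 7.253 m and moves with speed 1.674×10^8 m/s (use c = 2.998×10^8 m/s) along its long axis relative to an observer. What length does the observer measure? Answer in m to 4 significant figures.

β = v/c = 1.674×10^8 / 2.998×10^8 = 0.558372
γ = 1/√(1 − 0.558372²) = 1.20541
Length contraction: L = L₀/γ = 7.253/1.20541 = 6.017 m

L ≈ 6.017 m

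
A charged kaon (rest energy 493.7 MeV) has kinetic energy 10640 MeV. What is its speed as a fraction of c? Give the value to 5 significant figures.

γ = 1 + K/(m₀c²) = 1 + 10640/493.7 = 22.55155
β = √(1 − 1/γ²) = 0.99902

β ≈ 0.99902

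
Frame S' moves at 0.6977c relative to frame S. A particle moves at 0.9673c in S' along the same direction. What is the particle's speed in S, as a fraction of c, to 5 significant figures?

Relativistic velocity addition: u = (u' + v)/(1 + u'v/c²)
= (0.9673 + 0.6977)/(1 + 0.9673×0.6977) = 1.6650/1.674885 = 0.99410

u ≈ 0.99410c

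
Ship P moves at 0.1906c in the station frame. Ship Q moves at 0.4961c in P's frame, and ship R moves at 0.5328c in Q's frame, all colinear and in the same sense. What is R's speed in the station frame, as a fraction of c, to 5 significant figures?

Compose boost 2: (0.4961 + 0.1906)/(1 + 0.4961×0.1906) = 0.68670/1.094557 = 0.6273773
Compose boost 3: (0.5328 + 0.6273773)/(1 + 0.5328×0.6273773) = 1.160177/1.334267 = 0.86952

u ≈ 0.86952c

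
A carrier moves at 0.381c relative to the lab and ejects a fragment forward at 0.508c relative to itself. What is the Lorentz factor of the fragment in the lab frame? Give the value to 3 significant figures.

γ ≈ 1.50

u_lab = (0.508 + 0.381)/(1 + 0.508×0.381) = 0.8890/1.19355 = 0.744838
γ = 1/√(1 − 0.744838²) = 1.50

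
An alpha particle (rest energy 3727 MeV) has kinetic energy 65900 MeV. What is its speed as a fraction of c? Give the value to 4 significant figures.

β ≈ 0.9986

γ = 1 + K/(m₀c²) = 1 + 65900/3727 = 18.6818
β = √(1 − 1/γ²) = 0.9986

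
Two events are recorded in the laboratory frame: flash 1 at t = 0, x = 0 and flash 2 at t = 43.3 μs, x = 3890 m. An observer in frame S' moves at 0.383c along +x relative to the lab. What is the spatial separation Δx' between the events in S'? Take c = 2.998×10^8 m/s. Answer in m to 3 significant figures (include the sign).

γ = 1/√(1 − 0.383²) = 1.0825
Δx' = γ(Δx − vΔt) = 1.0825 × (3890 m − 0.383×(2.998×10^8 m/s)×43.3×10^-6 s)
= 1.0825 × (-1081.9 m) = -1170 m

Δx' ≈ -1170 m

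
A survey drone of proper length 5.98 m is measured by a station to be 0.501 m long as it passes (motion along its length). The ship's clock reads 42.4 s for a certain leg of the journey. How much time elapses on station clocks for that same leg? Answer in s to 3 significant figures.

Length contraction ⇒ γ = L₀/L = 5.98/0.501 = 11.936
Time dilation: Δt = γτ₀ = 11.936 × 42.4 s = 506 s

Δt ≈ 506 s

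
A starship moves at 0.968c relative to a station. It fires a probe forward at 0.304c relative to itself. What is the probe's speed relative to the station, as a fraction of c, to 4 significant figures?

u ≈ 0.9828c

Relativistic velocity addition: u = (u' + v)/(1 + u'v/c²)
= (0.304 + 0.968)/(1 + 0.304×0.968) = 1.272/1.29427 = 0.9828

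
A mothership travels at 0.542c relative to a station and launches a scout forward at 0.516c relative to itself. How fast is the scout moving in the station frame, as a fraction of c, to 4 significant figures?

Compose boost 2: (0.516 + 0.542)/(1 + 0.516×0.542) = 1.058/1.27967 = 0.8268

u ≈ 0.8268c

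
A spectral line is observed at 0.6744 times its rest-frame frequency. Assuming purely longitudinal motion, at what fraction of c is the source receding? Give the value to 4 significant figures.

β ≈ 0.3747

f_obs/f_src = √((1−β)/(1+β)) = 0.6744  ⇒  (1−β)/(1+β) = 0.454815
β = |1 − D²|/(1 + D²) = |1 − 0.454815|/(1 + 0.454815) = 0.3747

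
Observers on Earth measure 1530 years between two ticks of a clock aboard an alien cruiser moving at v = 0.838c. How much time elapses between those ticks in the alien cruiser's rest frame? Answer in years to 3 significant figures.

γ = 1/√(1 − 0.838²) = 1.8326
Proper time: τ₀ = Δt/γ = 1530/1.8326 = 835 years

τ₀ ≈ 835 years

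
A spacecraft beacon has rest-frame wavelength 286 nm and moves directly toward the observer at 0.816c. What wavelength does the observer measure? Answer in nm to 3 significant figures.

λ_obs ≈ 91.0 nm

Relativistic Doppler: λ_obs = λ_src √((1−β)/(1+β))
= 286 × √(0.18400/1.8160) = 286 × 0.31831 = 91.0 nm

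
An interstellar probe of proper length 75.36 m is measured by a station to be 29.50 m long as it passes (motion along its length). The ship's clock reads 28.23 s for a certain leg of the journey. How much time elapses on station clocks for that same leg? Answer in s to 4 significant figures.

Δt ≈ 72.12 s

Length contraction ⇒ γ = L₀/L = 75.36/29.50 = 2.55458
Time dilation: Δt = γτ₀ = 2.55458 × 28.23 s = 72.12 s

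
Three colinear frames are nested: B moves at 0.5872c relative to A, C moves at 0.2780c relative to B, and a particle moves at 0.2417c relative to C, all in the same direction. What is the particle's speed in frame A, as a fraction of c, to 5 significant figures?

u ≈ 0.83532c

Compose boost 2: (0.2780 + 0.5872)/(1 + 0.2780×0.5872) = 0.86520/1.163242 = 0.7437836
Compose boost 3: (0.2417 + 0.7437836)/(1 + 0.2417×0.7437836) = 0.9854836/1.179772 = 0.83532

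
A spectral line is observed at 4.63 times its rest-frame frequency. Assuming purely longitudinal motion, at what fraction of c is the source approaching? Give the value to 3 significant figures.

β ≈ 0.911

f_obs/f_src = √((1+β)/(1−β)) = 4.63  ⇒  (1+β)/(1−β) = 21.437
β = |1 − D²|/(1 + D²) = |1 − 21.437|/(1 + 21.437) = 0.911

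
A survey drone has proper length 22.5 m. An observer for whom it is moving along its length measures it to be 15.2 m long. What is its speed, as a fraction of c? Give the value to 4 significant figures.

β ≈ 0.7373

γ = L₀/L = 22.5/15.2 = 1.48026
β = √(1 − 1/γ²) = 0.7373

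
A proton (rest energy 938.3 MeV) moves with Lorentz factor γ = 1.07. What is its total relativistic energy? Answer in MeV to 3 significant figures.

γ = 1.07 (given)
E = γm₀c² = 1.07 × 938.3 MeV = 1000 MeV

E ≈ 1000 MeV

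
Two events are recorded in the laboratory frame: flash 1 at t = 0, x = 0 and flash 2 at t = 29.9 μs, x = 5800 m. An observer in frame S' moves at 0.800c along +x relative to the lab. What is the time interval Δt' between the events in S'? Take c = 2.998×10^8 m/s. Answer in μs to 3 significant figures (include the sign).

Δt' ≈ 24.0 μs

γ = 1/√(1 − 0.800²) = 1.6667
Δt' = γ(Δt − vΔx/c²) = 1.6667 × (29.9 μs − 0.800×5800 m / (2.998×10^8 m/s))
= 1.6667 × (14.423 μs) = 24.0 μs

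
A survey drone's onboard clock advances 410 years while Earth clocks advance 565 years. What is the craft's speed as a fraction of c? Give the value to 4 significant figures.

β ≈ 0.6880

γ = Δt/τ₀ = 565/410 = 1.37805
β = √(1 − 1/γ²) = √(1 − 1/1.37805²) = 0.6880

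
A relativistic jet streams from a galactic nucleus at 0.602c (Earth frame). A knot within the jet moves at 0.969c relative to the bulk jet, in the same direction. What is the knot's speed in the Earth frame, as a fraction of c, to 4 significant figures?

u ≈ 0.9922c

Relativistic velocity addition: u = (u' + v)/(1 + u'v/c²)
= (0.969 + 0.602)/(1 + 0.969×0.602) = 1.571/1.58334 = 0.9922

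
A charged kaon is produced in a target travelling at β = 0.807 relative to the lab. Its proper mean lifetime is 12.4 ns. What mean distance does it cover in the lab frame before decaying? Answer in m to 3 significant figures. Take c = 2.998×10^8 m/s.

γ = 1/√(1 − 0.807²) = 1.6933
Dilated lifetime: Δt = γτ₀ = 1.6933 × 12.4 ns = 20.997 ns
d = vΔt = 0.807c × 20.997 ns = 2.4194×10^8 m/s × 2.0997×10^-8 s = 5.08 m

d ≈ 5.08 m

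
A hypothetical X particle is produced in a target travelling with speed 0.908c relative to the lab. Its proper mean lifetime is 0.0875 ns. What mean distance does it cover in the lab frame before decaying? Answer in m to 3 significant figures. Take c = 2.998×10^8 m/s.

γ = 1/√(1 − 0.908²) = 2.3868
Dilated lifetime: Δt = γτ₀ = 2.3868 × 0.0875 ns = 0.20885 ns
d = vΔt = 0.908c × 0.20885 ns = 2.7222×10^8 m/s × 2.0885×10^-10 s = 0.0569 m

d ≈ 0.0569 m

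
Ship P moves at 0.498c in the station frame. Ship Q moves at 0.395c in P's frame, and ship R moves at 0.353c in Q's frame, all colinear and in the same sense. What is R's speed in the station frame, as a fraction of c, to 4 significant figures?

u ≈ 0.8700c

Compose boost 2: (0.395 + 0.498)/(1 + 0.395×0.498) = 0.8930/1.19671 = 0.746213
Compose boost 3: (0.353 + 0.746213)/(1 + 0.353×0.746213) = 1.09921/1.26341 = 0.8700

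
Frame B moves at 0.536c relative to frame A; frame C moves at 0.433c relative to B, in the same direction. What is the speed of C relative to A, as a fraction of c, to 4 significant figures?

Compose boost 2: (0.433 + 0.536)/(1 + 0.433×0.536) = 0.9690/1.23209 = 0.7865

u ≈ 0.7865c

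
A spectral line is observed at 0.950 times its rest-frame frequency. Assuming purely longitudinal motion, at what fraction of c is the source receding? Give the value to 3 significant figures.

β ≈ 0.0512

f_obs/f_src = √((1−β)/(1+β)) = 0.950  ⇒  (1−β)/(1+β) = 0.90250
β = |1 − D²|/(1 + D²) = |1 − 0.90250|/(1 + 0.90250) = 0.0512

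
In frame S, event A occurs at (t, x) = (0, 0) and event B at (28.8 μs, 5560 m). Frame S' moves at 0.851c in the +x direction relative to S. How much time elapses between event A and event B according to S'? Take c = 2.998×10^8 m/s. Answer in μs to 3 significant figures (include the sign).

γ = 1/√(1 − 0.851²) = 1.9042
Δt' = γ(Δt − vΔx/c²) = 1.9042 × (28.8 μs − 0.851×5560 m / (2.998×10^8 m/s))
= 1.9042 × (13.018 μs) = 24.8 μs

Δt' ≈ 24.8 μs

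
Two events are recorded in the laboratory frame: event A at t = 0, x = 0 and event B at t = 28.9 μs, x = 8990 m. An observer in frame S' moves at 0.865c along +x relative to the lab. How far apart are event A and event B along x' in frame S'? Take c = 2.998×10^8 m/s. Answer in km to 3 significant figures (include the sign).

γ = 1/√(1 − 0.865²) = 1.9929
Δx' = γ(Δx − vΔt) = 1.9929 × (8990 m − 0.865×(2.998×10^8 m/s)×28.9×10^-6 s)
= 1.9929 × (1495.4 m) = 2.98 km

Δx' ≈ 2.98 km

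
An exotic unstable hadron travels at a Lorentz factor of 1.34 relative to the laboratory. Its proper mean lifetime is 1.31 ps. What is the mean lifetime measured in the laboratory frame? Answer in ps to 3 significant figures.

Δt ≈ 1.76 ps

γ = 1.34 (given)
Time dilation: Δt = γτ₀ = 1.34 × 1.31 ps = 1.76 ps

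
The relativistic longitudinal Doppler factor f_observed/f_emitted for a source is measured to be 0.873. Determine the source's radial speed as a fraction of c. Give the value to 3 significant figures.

β ≈ 0.135

f_obs/f_src = √((1−β)/(1+β)) = 0.873  ⇒  (1−β)/(1+β) = 0.76213
β = |1 − D²|/(1 + D²) = |1 − 0.76213|/(1 + 0.76213) = 0.135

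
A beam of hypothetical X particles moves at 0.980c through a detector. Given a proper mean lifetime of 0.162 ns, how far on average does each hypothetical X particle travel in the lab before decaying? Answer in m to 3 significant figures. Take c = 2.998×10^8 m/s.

d ≈ 0.239 m

γ = 1/√(1 − 0.980²) = 5.0252
Dilated lifetime: Δt = γτ₀ = 5.0252 × 0.162 ns = 0.81408 ns
d = vΔt = 0.980c × 0.81408 ns = 2.9380×10^8 m/s × 8.1408×10^-10 s = 0.239 m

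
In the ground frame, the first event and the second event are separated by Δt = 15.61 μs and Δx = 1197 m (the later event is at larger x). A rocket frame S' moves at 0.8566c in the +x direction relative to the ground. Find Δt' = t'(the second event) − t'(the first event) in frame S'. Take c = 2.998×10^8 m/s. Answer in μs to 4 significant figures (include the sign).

γ = 1/√(1 − 0.8566²) = 1.93806
Δt' = γ(Δt − vΔx/c²) = 1.93806 × (15.61 μs − 0.8566×1197 m / (2.998×10^8 m/s))
= 1.93806 × (12.1899 μs) = 23.62 μs

Δt' ≈ 23.62 μs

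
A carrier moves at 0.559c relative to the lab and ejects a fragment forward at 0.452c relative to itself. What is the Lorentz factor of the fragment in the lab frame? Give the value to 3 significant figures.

γ ≈ 1.69

u_lab = (0.452 + 0.559)/(1 + 0.452×0.559) = 1.011/1.25267 = 0.807077
γ = 1/√(1 − 0.807077²) = 1.69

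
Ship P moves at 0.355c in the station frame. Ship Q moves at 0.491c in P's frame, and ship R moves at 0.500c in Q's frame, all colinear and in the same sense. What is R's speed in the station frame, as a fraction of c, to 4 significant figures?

Compose boost 2: (0.491 + 0.355)/(1 + 0.491×0.355) = 0.8460/1.17430 = 0.720426
Compose boost 3: (0.500 + 0.720426)/(1 + 0.500×0.720426) = 1.22043/1.36021 = 0.8972

u ≈ 0.8972c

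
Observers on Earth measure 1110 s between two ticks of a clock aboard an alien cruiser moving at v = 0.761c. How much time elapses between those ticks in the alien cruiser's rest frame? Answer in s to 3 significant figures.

γ = 1/√(1 − 0.761²) = 1.5414
Proper time: τ₀ = Δt/γ = 1110/1.5414 = 720 s

τ₀ ≈ 720 s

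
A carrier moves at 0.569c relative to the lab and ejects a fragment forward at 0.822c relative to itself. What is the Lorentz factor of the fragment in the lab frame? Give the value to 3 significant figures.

γ ≈ 3.13

u_lab = (0.822 + 0.569)/(1 + 0.822×0.569) = 1.391/1.46772 = 0.947730
γ = 1/√(1 − 0.947730²) = 3.13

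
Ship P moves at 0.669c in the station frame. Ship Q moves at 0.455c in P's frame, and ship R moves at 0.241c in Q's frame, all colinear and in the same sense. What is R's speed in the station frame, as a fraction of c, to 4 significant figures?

u ≈ 0.9131c

Compose boost 2: (0.455 + 0.669)/(1 + 0.455×0.669) = 1.124/1.30439 = 0.861702
Compose boost 3: (0.241 + 0.861702)/(1 + 0.241×0.861702) = 1.10270/1.20767 = 0.9131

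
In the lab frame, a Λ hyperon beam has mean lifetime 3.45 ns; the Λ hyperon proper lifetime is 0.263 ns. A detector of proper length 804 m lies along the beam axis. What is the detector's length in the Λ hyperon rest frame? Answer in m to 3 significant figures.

Time dilation ⇒ γ = Δt/τ₀ = 3.45/0.263 = 13.118
Length contraction: L = L₀/γ = 804/13.118 = 61.3 m

L ≈ 61.3 m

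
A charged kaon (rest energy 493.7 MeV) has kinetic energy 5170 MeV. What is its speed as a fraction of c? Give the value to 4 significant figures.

γ = 1 + K/(m₀c²) = 1 + 5170/493.7 = 11.4719
β = √(1 − 1/γ²) = 0.9962

β ≈ 0.9962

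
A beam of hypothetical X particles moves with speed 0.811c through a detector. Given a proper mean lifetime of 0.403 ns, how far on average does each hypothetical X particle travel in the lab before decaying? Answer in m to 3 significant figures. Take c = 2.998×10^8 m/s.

γ = 1/√(1 − 0.811²) = 1.7093
Dilated lifetime: Δt = γτ₀ = 1.7093 × 0.403 ns = 0.68883 ns
d = vΔt = 0.811c × 0.68883 ns = 2.4314×10^8 m/s × 6.8883×10^-10 s = 0.167 m

d ≈ 0.167 m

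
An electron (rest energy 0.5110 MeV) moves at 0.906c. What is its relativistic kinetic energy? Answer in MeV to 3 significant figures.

K ≈ 0.696 MeV

γ = 1/√(1 − 0.906²) = 2.3625
K = (γ − 1)m₀c² = (2.3625 − 1) × 0.5110 MeV = 1.3625 × 0.5110 MeV = 0.696 MeV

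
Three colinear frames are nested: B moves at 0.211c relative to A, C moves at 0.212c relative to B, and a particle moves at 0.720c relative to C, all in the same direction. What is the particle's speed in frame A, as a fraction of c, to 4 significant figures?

u ≈ 0.8710c

Compose boost 2: (0.212 + 0.211)/(1 + 0.212×0.211) = 0.4230/1.04473 = 0.404889
Compose boost 3: (0.720 + 0.404889)/(1 + 0.720×0.404889) = 1.12489/1.29152 = 0.8710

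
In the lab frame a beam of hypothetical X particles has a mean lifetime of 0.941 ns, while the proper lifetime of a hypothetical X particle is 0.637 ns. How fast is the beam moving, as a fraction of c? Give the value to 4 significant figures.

β ≈ 0.7360

γ = Δt/τ₀ = 0.941/0.637 = 1.47724
β = √(1 − 1/γ²) = √(1 − 1/1.47724²) = 0.7360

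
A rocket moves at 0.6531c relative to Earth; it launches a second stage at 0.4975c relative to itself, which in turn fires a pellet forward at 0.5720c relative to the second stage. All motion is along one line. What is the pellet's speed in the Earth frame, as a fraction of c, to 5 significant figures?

u ≈ 0.96238c

Compose boost 2: (0.4975 + 0.6531)/(1 + 0.4975×0.6531) = 1.1506/1.324917 = 0.8684316
Compose boost 3: (0.5720 + 0.8684316)/(1 + 0.5720×0.8684316) = 1.440432/1.496743 = 0.96238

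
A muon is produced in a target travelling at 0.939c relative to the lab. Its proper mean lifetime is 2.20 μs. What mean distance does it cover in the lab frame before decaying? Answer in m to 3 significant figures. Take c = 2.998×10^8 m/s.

γ = 1/√(1 − 0.939²) = 2.9077
Dilated lifetime: Δt = γτ₀ = 2.9077 × 2.20 μs = 6.3969 μs
d = vΔt = 0.939c × 6.3969 μs = 2.8151×10^8 m/s × 6.3969×10^-6 s = 1800 m

d ≈ 1800 m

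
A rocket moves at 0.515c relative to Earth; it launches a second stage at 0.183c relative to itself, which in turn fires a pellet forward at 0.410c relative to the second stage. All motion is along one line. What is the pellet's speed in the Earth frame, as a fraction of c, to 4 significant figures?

Compose boost 2: (0.183 + 0.515)/(1 + 0.183×0.515) = 0.6980/1.09424 = 0.637883
Compose boost 3: (0.410 + 0.637883)/(1 + 0.410×0.637883) = 1.04788/1.26153 = 0.8306

u ≈ 0.8306c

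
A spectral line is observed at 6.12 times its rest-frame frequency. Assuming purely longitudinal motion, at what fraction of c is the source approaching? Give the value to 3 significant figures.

β ≈ 0.948

f_obs/f_src = √((1+β)/(1−β)) = 6.12  ⇒  (1+β)/(1−β) = 37.454
β = |1 − D²|/(1 + D²) = |1 − 37.454|/(1 + 37.454) = 0.948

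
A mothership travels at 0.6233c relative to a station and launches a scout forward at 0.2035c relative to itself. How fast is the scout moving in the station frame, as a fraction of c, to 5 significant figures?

u ≈ 0.73373c

Compose boost 2: (0.2035 + 0.6233)/(1 + 0.2035×0.6233) = 0.82680/1.126842 = 0.73373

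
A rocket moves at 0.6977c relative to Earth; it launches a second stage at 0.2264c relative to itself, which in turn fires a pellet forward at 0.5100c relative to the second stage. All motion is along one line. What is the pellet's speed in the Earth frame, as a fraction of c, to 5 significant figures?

Compose boost 2: (0.2264 + 0.6977)/(1 + 0.2264×0.6977) = 0.92410/1.157959 = 0.7980419
Compose boost 3: (0.5100 + 0.7980419)/(1 + 0.5100×0.7980419) = 1.308042/1.407001 = 0.92967

u ≈ 0.92967c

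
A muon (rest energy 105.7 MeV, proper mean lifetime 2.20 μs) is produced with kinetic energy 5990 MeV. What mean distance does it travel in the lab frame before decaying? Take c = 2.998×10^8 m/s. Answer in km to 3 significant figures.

γ = 1 + K/(m₀c²) = 1 + 5990/105.7 = 57.670
β = √(1 − 1/γ²) = 0.99985
Dilated lifetime: γτ₀ = 57.670 × 2.20 μs = 126.87 μs
d = βc·γτ₀ = 0.99985 × (2.998×10^8 m/s) × 0.00012687 s = 38.0 km

d ≈ 38.0 km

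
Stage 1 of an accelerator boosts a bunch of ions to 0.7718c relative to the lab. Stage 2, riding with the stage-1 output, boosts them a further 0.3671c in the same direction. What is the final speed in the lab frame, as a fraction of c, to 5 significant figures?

u ≈ 0.88746c

Compose boost 2: (0.3671 + 0.7718)/(1 + 0.3671×0.7718) = 1.1389/1.283328 = 0.88746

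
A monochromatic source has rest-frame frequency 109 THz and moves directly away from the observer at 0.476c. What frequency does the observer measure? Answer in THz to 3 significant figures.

Relativistic Doppler: f_obs = f_src √((1−β)/(1+β))
= 109 × √(0.52400/1.4760) = 109 × 0.59583 = 64.9 THz

f_obs ≈ 64.9 THz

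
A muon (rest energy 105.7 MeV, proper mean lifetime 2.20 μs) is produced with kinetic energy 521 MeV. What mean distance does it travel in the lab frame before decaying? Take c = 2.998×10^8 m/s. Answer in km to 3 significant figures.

γ = 1 + K/(m₀c²) = 1 + 521/105.7 = 5.9290
β = √(1 − 1/γ²) = 0.98567
Dilated lifetime: γτ₀ = 5.9290 × 2.20 μs = 13.044 μs
d = βc·γτ₀ = 0.98567 × (2.998×10^8 m/s) × 1.3044×10^-5 s = 3.85 km

d ≈ 3.85 km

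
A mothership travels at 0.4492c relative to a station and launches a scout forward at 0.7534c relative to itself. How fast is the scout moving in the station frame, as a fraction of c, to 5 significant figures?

Compose boost 2: (0.7534 + 0.4492)/(1 + 0.7534×0.4492) = 1.2026/1.338427 = 0.89852

u ≈ 0.89852c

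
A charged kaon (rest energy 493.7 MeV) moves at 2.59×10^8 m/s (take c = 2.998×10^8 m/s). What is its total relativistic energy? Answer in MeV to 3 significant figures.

β = v/c = 2.59×10^8 / 2.998×10^8 = 0.86391
γ = 1/√(1 − 0.86391²) = 1.9855
E = γm₀c² = 1.9855 × 493.7 MeV = 980 MeV

E ≈ 980 MeV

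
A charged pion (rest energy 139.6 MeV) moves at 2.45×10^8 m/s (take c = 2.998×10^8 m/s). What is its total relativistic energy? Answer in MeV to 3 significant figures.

E ≈ 242 MeV

β = v/c = 2.45×10^8 / 2.998×10^8 = 0.81721
γ = 1/√(1 − 0.81721²) = 1.7351
E = γm₀c² = 1.7351 × 139.6 MeV = 242 MeV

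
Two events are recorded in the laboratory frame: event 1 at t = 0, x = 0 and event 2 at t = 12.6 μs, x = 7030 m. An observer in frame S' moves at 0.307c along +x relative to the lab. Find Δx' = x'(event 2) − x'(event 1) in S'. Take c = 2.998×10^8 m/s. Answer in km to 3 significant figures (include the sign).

Δx' ≈ 6.17 km

γ = 1/√(1 − 0.307²) = 1.0507
Δx' = γ(Δx − vΔt) = 1.0507 × (7030 m − 0.307×(2.998×10^8 m/s)×12.6×10^-6 s)
= 1.0507 × (5870.3 m) = 6.17 km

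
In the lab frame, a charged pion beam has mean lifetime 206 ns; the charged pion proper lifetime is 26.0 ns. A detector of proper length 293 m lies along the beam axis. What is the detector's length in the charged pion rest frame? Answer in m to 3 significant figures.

Time dilation ⇒ γ = Δt/τ₀ = 206/26.0 = 7.9231
Length contraction: L = L₀/γ = 293/7.9231 = 37.0 m

L ≈ 37.0 m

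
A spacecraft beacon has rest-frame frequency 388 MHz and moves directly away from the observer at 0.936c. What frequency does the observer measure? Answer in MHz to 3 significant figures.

Relativistic Doppler: f_obs = f_src √((1−β)/(1+β))
= 388 × √(0.064000/1.9360) = 388 × 0.18182 = 70.5 MHz

f_obs ≈ 70.5 MHz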